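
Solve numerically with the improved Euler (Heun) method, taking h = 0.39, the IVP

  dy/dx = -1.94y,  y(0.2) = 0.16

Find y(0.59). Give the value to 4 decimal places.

0.0847

Heun: k1 = f(x_n, y_n); k2 = f(x_n + h, y_n + h·k1); y_{n+1} = y_n + (h/2)·(k1 + k2).
x=0.200000, y=0.160000:
  k1 = f(0.200000, 0.160000) = -0.310400
  k2 = f(0.590000, 0.038944) = -0.075551
  y ← 0.160000 + (0.39/2)·(-0.310400 + (-0.075551)) = 0.084739
y(0.59) ≈ 0.0847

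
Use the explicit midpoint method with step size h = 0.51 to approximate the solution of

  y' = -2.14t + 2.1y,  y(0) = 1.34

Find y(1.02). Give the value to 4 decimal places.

Midpoint: k1 = f(t_n, y_n); k2 = f(t_n + h/2, y_n + (h/2)·k1); y_{n+1} = y_n + h·k2.
t=0.000000, y=1.340000:
  k1 = f(0.000000, 1.340000) = 2.814000
  k2 = f(0.255000, 2.057570) = 3.775197
  y ← 1.340000 + 0.51·3.775197 = 3.265350
t=0.510000, y=3.265350:
  k1 = f(0.510000, 3.265350) = 5.765836
  k2 = f(0.765000, 4.735639) = 8.307741
  y ← 3.265350 + 0.51·8.307741 = 7.502298
y(1.02) ≈ 7.5023

7.5023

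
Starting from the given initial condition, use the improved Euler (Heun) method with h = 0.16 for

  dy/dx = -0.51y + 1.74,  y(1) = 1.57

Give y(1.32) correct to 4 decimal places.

1.8470

Heun: k1 = f(x_n, y_n); k2 = f(x_n + h, y_n + h·k1); y_{n+1} = y_n + (h/2)·(k1 + k2).
x=1.000000, y=1.570000:
  k1 = f(1.000000, 1.570000) = 0.939300
  k2 = f(1.160000, 1.720288) = 0.862653
  y ← 1.570000 + (0.16/2)·(0.939300 + 0.862653) = 1.714156
x=1.160000, y=1.714156:
  k1 = f(1.160000, 1.714156) = 0.865780
  k2 = f(1.320000, 1.852681) = 0.795133
  y ← 1.714156 + (0.16/2)·(0.865780 + 0.795133) = 1.847029
y(1.32) ≈ 1.8470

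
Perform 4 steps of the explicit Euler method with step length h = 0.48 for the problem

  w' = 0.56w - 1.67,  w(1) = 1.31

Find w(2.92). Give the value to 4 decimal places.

-1.3514

Euler: w_{n+1} = w_n + h·f(x_n, w_n).
x=1.000000, w=1.310000: f=-0.936400 → w ← 1.310000 + 0.48·(-0.936400) = 0.860528
x=1.480000, w=0.860528: f=-1.188104 → w ← 0.860528 + 0.48·(-1.188104) = 0.290238
x=1.960000, w=0.290238: f=-1.507467 → w ← 0.290238 + 0.48·(-1.507467) = -0.433346
x=2.440000, w=-0.433346: f=-1.912674 → w ← -0.433346 + 0.48·(-1.912674) = -1.351430
w(2.92) ≈ -1.3514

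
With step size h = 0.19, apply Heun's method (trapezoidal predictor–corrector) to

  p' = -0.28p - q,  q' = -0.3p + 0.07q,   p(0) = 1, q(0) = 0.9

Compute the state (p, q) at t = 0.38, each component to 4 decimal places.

Heun on (p,q): k1 = f(t_n, state_n); k2 = f(t_n + h, state_n + h·k1); state_{n+1} = state_n + (h/2)·(k1 + k2).
0.000000: (1.000000, 0.900000)
  k1 = (-1.180000, -0.237000)
  predictor → (0.775800, 0.854970)
  k2 = (-1.072194, -0.172892)
  → (0.786042, 0.861060)
0.190000: (0.786042, 0.861060)
  k1 = (-1.081152, -0.175538)
  predictor → (0.580623, 0.827708)
  k2 = (-0.990282, -0.116247)
  → (0.589255, 0.833341)
(p(0.38), q(0.38)) ≈ (0.5893, 0.8333)

0.5893, 0.8333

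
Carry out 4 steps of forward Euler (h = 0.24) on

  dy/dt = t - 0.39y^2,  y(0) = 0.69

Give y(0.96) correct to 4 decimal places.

Euler: y_{n+1} = y_n + h·f(t_n, y_n).
t=0.000000, y=0.690000: f=-0.185679 → y ← 0.690000 + 0.24·(-0.185679) = 0.645437
t=0.240000, y=0.645437: f=0.077530 → y ← 0.645437 + 0.24·0.077530 = 0.664044
t=0.480000, y=0.664044: f=0.308028 → y ← 0.664044 + 0.24·0.308028 = 0.737971
t=0.720000, y=0.737971: f=0.507606 → y ← 0.737971 + 0.24·0.507606 = 0.859796
y(0.96) ≈ 0.8598

0.8598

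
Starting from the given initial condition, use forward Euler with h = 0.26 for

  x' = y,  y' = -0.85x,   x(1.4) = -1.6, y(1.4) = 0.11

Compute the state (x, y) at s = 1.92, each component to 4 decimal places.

-1.4509, 0.8109

Euler on (x,y): x_{n+1} = x_n + h·x', y_{n+1} = y_n + h·y'.
1.400000: (-1.600000, 0.110000); f=(0.110000, 1.360000) → (-1.571400, 0.463600)
1.660000: (-1.571400, 0.463600); f=(0.463600, 1.335690) → (-1.450864, 0.810879)
(x(1.92), y(1.92)) ≈ (-1.4509, 0.8109)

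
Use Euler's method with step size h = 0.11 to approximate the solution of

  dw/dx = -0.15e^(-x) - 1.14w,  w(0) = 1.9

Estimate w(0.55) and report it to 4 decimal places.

Euler: w_{n+1} = w_n + h·f(x_n, w_n).
x=0.000000, w=1.900000: f=-2.316000 → w ← 1.900000 + 0.11·(-2.316000) = 1.645240
x=0.110000, w=1.645240: f=-2.009949 → w ← 1.645240 + 0.11·(-2.009949) = 1.424146
x=0.220000, w=1.424146: f=-1.743904 → w ← 1.424146 + 0.11·(-1.743904) = 1.232316
x=0.330000, w=1.232316: f=-1.512679 → w ← 1.232316 + 0.11·(-1.512679) = 1.065922
x=0.440000, w=1.065922: f=-1.311756 → w ← 1.065922 + 0.11·(-1.311756) = 0.921628
w(0.55) ≈ 0.9216

0.9216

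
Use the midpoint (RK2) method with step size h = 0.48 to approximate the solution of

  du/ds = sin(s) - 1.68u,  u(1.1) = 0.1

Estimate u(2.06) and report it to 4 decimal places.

Midpoint: k1 = f(s_n, u_n); k2 = f(s_n + h/2, u_n + (h/2)·k1); u_{n+1} = u_n + h·k2.
s=1.100000, u=0.100000:
  k1 = f(1.100000, 0.100000) = 0.723207
  k2 = f(1.340000, 0.273570) = 0.513887
  u ← 0.100000 + 0.48·0.513887 = 0.346666
s=1.580000, u=0.346666:
  k1 = f(1.580000, 0.346666) = 0.417559
  k2 = f(1.820000, 0.446880) = 0.218351
  u ← 0.346666 + 0.48·0.218351 = 0.451474
u(2.06) ≈ 0.4515

0.4515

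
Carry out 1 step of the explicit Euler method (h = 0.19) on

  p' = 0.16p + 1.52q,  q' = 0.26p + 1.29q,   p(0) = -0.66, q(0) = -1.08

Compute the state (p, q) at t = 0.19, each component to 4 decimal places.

Euler on (p,q): p_{n+1} = p_n + h·p', q_{n+1} = q_n + h·q'.
0.000000: (-0.660000, -1.080000); f=(-1.747200, -1.564800) → (-0.991968, -1.377312)
(p(0.19), q(0.19)) ≈ (-0.9920, -1.3773)

-0.9920, -1.3773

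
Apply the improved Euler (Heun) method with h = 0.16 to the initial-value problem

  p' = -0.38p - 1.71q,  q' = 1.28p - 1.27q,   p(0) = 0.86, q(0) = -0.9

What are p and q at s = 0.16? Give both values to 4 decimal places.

0.9989, -0.5576

Heun on (p,q): k1 = f(s_n, state_n); k2 = f(s_n + h, state_n + h·k1); state_{n+1} = state_n + (h/2)·(k1 + k2).
0.000000: (0.860000, -0.900000)
  k1 = (1.212200, 2.243800)
  predictor → (1.053952, -0.540992)
  k2 = (0.524595, 2.036118)
  → (0.998944, -0.557607)
(p(0.16), q(0.16)) ≈ (0.9989, -0.5576)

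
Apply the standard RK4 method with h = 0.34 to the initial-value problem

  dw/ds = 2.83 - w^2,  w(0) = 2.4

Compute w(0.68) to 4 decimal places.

RK4: k1 = f(s_n, w_n); k2 = f(s_n + h/2, w_n + (h/2)·k1); k3 = f(s_n + h/2, w_n + (h/2)·k2); k4 = f(s_n + h, w_n + h·k3); w_{n+1} = w_n + (h/6)·(k1 + 2k2 + 2k3 + k4).
s=0.000000, w=2.400000:
  k1 = f(0.000000, 2.400000) = -2.930000
  k2 = f(0.170000, 1.901900) = -0.787224
  k3 = f(0.170000, 2.266172) = -2.305535
  k4 = f(0.340000, 1.616118) = 0.218163
  w ← 2.400000 + (0.34/6)·(k1 + 2k2 + 2k3 + k4) = 1.895817
s=0.340000, w=1.895817:
  k1 = f(0.340000, 1.895817) = -0.764120
  k2 = f(0.510000, 1.765916) = -0.288460
  k3 = f(0.510000, 1.846778) = -0.580590
  k4 = f(0.680000, 1.698416) = -0.054616
  w ← 1.895817 + (0.34/6)·(k1 + 2k2 + 2k3 + k4) = 1.750929
w(0.68) ≈ 1.7509

1.7509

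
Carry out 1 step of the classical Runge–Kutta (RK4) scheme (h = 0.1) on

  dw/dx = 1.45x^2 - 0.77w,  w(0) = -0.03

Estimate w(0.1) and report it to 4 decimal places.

RK4: k1 = f(x_n, w_n); k2 = f(x_n + h/2, w_n + (h/2)·k1); k3 = f(x_n + h/2, w_n + (h/2)·k2); k4 = f(x_n + h, w_n + h·k3); w_{n+1} = w_n + (h/6)·(k1 + 2k2 + 2k3 + k4).
x=0.000000, w=-0.030000:
  k1 = f(0.000000, -0.030000) = 0.023100
  k2 = f(0.050000, -0.028845) = 0.025836
  k3 = f(0.050000, -0.028708) = 0.025730
  k4 = f(0.100000, -0.027427) = 0.035619
  w ← -0.030000 + (0.1/6)·(k1 + 2k2 + 2k3 + k4) = -0.027302
w(0.1) ≈ -0.0273

-0.0273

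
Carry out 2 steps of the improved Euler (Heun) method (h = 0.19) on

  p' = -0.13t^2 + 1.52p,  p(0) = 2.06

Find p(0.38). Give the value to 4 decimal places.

Heun: k1 = f(t_n, p_n); k2 = f(t_n + h, p_n + h·k1); p_{n+1} = p_n + (h/2)·(k1 + k2).
t=0.000000, p=2.060000:
  k1 = f(0.000000, 2.060000) = 3.131200
  k2 = f(0.190000, 2.654928) = 4.030798
  p ← 2.060000 + (0.19/2)·(3.131200 + 4.030798) = 2.740390
t=0.190000, p=2.740390:
  k1 = f(0.190000, 2.740390) = 4.160699
  k2 = f(0.380000, 3.530923) = 5.348230
  p ← 2.740390 + (0.19/2)·(4.160699 + 5.348230) = 3.643738
p(0.38) ≈ 3.6437

3.6437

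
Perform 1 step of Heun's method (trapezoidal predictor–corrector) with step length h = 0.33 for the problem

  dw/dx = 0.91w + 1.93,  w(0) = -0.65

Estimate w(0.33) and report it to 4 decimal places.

-0.1420

Heun: k1 = f(x_n, w_n); k2 = f(x_n + h, w_n + h·k1); w_{n+1} = w_n + (h/2)·(k1 + k2).
x=0.000000, w=-0.650000:
  k1 = f(0.000000, -0.650000) = 1.338500
  k2 = f(0.330000, -0.208295) = 1.740452
  w ← -0.650000 + (0.33/2)·(1.338500 + 1.740452) = -0.141973
w(0.33) ≈ -0.1420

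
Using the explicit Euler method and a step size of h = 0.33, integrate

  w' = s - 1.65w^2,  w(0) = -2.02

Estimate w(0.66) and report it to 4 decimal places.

Euler: w_{n+1} = w_n + h·f(s_n, w_n).
s=0.000000, w=-2.020000: f=-6.732660 → w ← -2.020000 + 0.33·(-6.732660) = -4.241778
s=0.330000, w=-4.241778: f=-29.357920 → w ← -4.241778 + 0.33·(-29.357920) = -13.929891
w(0.66) ≈ -13.9299

-13.9299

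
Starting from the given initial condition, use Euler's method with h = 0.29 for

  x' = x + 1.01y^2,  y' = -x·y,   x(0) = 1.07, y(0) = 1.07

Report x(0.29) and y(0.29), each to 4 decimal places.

Euler on (x,y): x_{n+1} = x_n + h·x', y_{n+1} = y_n + h·y'.
0.000000: (1.070000, 1.070000); f=(2.226349, -1.144900) → (1.715641, 0.737979)
(x(0.29), y(0.29)) ≈ (1.7156, 0.7380)

1.7156, 0.7380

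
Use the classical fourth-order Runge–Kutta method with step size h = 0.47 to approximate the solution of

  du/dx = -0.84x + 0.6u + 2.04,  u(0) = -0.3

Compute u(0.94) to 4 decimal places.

1.5969

RK4: k1 = f(x_n, u_n); k2 = f(x_n + h/2, u_n + (h/2)·k1); k3 = f(x_n + h/2, u_n + (h/2)·k2); k4 = f(x_n + h, u_n + h·k3); u_{n+1} = u_n + (h/6)·(k1 + 2k2 + 2k3 + k4).
x=0.000000, u=-0.300000:
  k1 = f(0.000000, -0.300000) = 1.860000
  k2 = f(0.235000, 0.137100) = 1.924860
  k3 = f(0.235000, 0.152342) = 1.934005
  k4 = f(0.470000, 0.608982) = 2.010589
  u ← -0.300000 + (0.47/6)·(k1 + 2k2 + 2k3 + k4) = 0.607752
x=0.470000, u=0.607752:
  k1 = f(0.470000, 0.607752) = 2.009851
  k2 = f(0.705000, 1.080067) = 2.095840
  k3 = f(0.705000, 1.100274) = 2.107964
  k4 = f(0.940000, 1.598495) = 2.209497
  u ← 0.607752 + (0.47/6)·(k1 + 2k2 + 2k3 + k4) = 1.596863
u(0.94) ≈ 1.5969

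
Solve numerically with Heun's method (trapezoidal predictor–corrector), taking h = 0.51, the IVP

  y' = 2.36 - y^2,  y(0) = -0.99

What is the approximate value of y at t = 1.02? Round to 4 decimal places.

0.8114

Heun: k1 = f(t_n, y_n); k2 = f(t_n + h, y_n + h·k1); y_{n+1} = y_n + (h/2)·(k1 + k2).
t=0.000000, y=-0.990000:
  k1 = f(0.000000, -0.990000) = 1.379900
  k2 = f(0.510000, -0.286251) = 2.278060
  y ← -0.990000 + (0.51/2)·(1.379900 + 2.278060) = -0.057220
t=0.510000, y=-0.057220:
  k1 = f(0.510000, -0.057220) = 2.356726
  k2 = f(1.020000, 1.144710) = 1.049639
  y ← -0.057220 + (0.51/2)·(2.356726 + 1.049639) = 0.811403
y(1.02) ≈ 0.8114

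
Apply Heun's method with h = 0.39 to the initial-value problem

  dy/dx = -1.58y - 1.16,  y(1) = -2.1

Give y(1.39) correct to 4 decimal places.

Heun: k1 = f(x_n, y_n); k2 = f(x_n + h, y_n + h·k1); y_{n+1} = y_n + (h/2)·(k1 + k2).
x=1.000000, y=-2.100000:
  k1 = f(1.000000, -2.100000) = 2.158000
  k2 = f(1.390000, -1.258380) = 0.828240
  y ← -2.100000 + (0.39/2)·(2.158000 + 0.828240) = -1.517683
y(1.39) ≈ -1.5177

-1.5177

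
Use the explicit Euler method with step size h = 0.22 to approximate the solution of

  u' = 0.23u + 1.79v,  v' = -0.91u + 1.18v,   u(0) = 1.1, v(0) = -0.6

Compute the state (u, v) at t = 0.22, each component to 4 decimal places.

Euler on (u,v): u_{n+1} = u_n + h·u', v_{n+1} = v_n + h·v'.
0.000000: (1.100000, -0.600000); f=(-0.821000, -1.709000) → (0.919380, -0.975980)
(u(0.22), v(0.22)) ≈ (0.9194, -0.9760)

0.9194, -0.9760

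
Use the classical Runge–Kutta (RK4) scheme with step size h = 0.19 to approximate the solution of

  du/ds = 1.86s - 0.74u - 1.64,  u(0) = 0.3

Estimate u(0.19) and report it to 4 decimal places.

RK4: k1 = f(s_n, u_n); k2 = f(s_n + h/2, u_n + (h/2)·k1); k3 = f(s_n + h/2, u_n + (h/2)·k2); k4 = f(s_n + h, u_n + h·k3); u_{n+1} = u_n + (h/6)·(k1 + 2k2 + 2k3 + k4).
s=0.000000, u=0.300000:
  k1 = f(0.000000, 0.300000) = -1.862000
  k2 = f(0.095000, 0.123110) = -1.554401
  k3 = f(0.095000, 0.152332) = -1.576026
  k4 = f(0.190000, 0.000555) = -1.287011
  u ← 0.300000 + (0.19/6)·(k1 + 2k2 + 2k3 + k4) = 0.002021
u(0.19) ≈ 0.0020

0.0020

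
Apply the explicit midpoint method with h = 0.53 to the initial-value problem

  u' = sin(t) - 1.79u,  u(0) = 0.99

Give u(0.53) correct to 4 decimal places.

Midpoint: k1 = f(t_n, u_n); k2 = f(t_n + h/2, u_n + (h/2)·k1); u_{n+1} = u_n + h·k2.
t=0.000000, u=0.990000:
  k1 = f(0.000000, 0.990000) = -1.772100
  k2 = f(0.265000, 0.520393) = -0.669595
  u ← 0.990000 + 0.53·(-0.669595) = 0.635115
u(0.53) ≈ 0.6351

0.6351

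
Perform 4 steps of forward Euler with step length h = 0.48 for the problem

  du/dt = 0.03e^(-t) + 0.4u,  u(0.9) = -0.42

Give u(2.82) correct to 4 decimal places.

Euler: u_{n+1} = u_n + h·f(t_n, u_n).
t=0.900000, u=-0.420000: f=-0.155803 → u ← -0.420000 + 0.48·(-0.155803) = -0.494785
t=1.380000, u=-0.494785: f=-0.190367 → u ← -0.494785 + 0.48·(-0.190367) = -0.586161
t=1.860000, u=-0.586161: f=-0.229794 → u ← -0.586161 + 0.48·(-0.229794) = -0.696463
t=2.340000, u=-0.696463: f=-0.275695 → u ← -0.696463 + 0.48·(-0.275695) = -0.828797
u(2.82) ≈ -0.8288

-0.8288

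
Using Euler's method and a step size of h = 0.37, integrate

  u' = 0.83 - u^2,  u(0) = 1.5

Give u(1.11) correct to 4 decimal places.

Euler: u_{n+1} = u_n + h·f(x_n, u_n).
x=0.000000, u=1.500000: f=-1.420000 → u ← 1.500000 + 0.37·(-1.420000) = 0.974600
x=0.370000, u=0.974600: f=-0.119845 → u ← 0.974600 + 0.37·(-0.119845) = 0.930257
x=0.740000, u=0.930257: f=-0.035379 → u ← 0.930257 + 0.37·(-0.035379) = 0.917167
u(1.11) ≈ 0.9172

0.9172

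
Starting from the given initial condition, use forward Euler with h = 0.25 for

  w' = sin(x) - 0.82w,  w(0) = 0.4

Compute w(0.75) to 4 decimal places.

Euler: w_{n+1} = w_n + h·f(x_n, w_n).
x=0.000000, w=0.400000: f=-0.328000 → w ← 0.400000 + 0.25·(-0.328000) = 0.318000
x=0.250000, w=0.318000: f=-0.013356 → w ← 0.318000 + 0.25·(-0.013356) = 0.314661
x=0.500000, w=0.314661: f=0.221404 → w ← 0.314661 + 0.25·0.221404 = 0.370012
w(0.75) ≈ 0.3700

0.3700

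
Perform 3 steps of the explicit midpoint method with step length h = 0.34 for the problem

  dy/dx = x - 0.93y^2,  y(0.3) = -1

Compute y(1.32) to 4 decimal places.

Midpoint: k1 = f(x_n, y_n); k2 = f(x_n + h/2, y_n + (h/2)·k1); y_{n+1} = y_n + h·k2.
x=0.300000, y=-1.000000:
  k1 = f(0.300000, -1.000000) = -0.630000
  k2 = f(0.470000, -1.107100) = -0.669873
  y ← -1.000000 + 0.34·(-0.669873) = -1.227757
x=0.640000, y=-1.227757:
  k1 = f(0.640000, -1.227757) = -0.761870
  k2 = f(0.810000, -1.357275) = -0.903241
  y ← -1.227757 + 0.34·(-0.903241) = -1.534859
x=0.980000, y=-1.534859:
  k1 = f(0.980000, -1.534859) = -1.210887
  k2 = f(1.150000, -1.740710) = -1.667966
  y ← -1.534859 + 0.34·(-1.667966) = -2.101968
y(1.32) ≈ -2.1020

-2.1020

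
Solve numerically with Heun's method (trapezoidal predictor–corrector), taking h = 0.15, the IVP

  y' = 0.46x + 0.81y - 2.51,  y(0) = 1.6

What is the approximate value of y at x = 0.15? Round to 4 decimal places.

1.4120

Heun: k1 = f(x_n, y_n); k2 = f(x_n + h, y_n + h·k1); y_{n+1} = y_n + (h/2)·(k1 + k2).
x=0.000000, y=1.600000:
  k1 = f(0.000000, 1.600000) = -1.214000
  k2 = f(0.150000, 1.417900) = -1.292501
  y ← 1.600000 + (0.15/2)·(-1.214000 + (-1.292501)) = 1.412012
y(0.15) ≈ 1.4120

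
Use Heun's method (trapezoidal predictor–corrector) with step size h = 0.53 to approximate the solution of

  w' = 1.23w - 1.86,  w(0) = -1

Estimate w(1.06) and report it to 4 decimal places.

-7.2200

Heun: k1 = f(t_n, w_n); k2 = f(t_n + h, w_n + h·k1); w_{n+1} = w_n + (h/2)·(k1 + k2).
t=0.000000, w=-1.000000:
  k1 = f(0.000000, -1.000000) = -3.090000
  k2 = f(0.530000, -2.637700) = -5.104371
  w ← -1.000000 + (0.53/2)·(-3.090000 + (-5.104371)) = -3.171508
t=0.530000, w=-3.171508:
  k1 = f(0.530000, -3.171508) = -5.760955
  k2 = f(1.060000, -6.224815) = -9.516522
  w ← -3.171508 + (0.53/2)·(-5.760955 + (-9.516522)) = -7.220040
w(1.06) ≈ -7.2200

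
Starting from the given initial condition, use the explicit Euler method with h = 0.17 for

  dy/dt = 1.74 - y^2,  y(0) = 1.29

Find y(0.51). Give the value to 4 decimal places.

Euler: y_{n+1} = y_n + h·f(t_n, y_n).
t=0.000000, y=1.290000: f=0.075900 → y ← 1.290000 + 0.17·0.075900 = 1.302903
t=0.170000, y=1.302903: f=0.042444 → y ← 1.302903 + 0.17·0.042444 = 1.310118
t=0.340000, y=1.310118: f=0.023590 → y ← 1.310118 + 0.17·0.023590 = 1.314129
y(0.51) ≈ 1.3141

1.3141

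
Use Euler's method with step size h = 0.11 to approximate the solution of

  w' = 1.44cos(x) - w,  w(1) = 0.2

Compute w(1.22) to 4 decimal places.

Euler: w_{n+1} = w_n + h·f(x_n, w_n).
x=1.000000, w=0.200000: f=0.578035 → w ← 0.200000 + 0.11·0.578035 = 0.263584
x=1.110000, w=0.263584: f=0.376729 → w ← 0.263584 + 0.11·0.376729 = 0.305024
w(1.22) ≈ 0.3050

0.3050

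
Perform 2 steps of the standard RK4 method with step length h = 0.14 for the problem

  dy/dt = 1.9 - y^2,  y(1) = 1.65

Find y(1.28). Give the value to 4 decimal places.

1.4976

RK4: k1 = f(t_n, y_n); k2 = f(t_n + h/2, y_n + (h/2)·k1); k3 = f(t_n + h/2, y_n + (h/2)·k2); k4 = f(t_n + h, y_n + h·k3); y_{n+1} = y_n + (h/6)·(k1 + 2k2 + 2k3 + k4).
t=1.000000, y=1.650000:
  k1 = f(1.000000, 1.650000) = -0.822500
  k2 = f(1.070000, 1.592425) = -0.635817
  k3 = f(1.070000, 1.605493) = -0.677607
  k4 = f(1.140000, 1.555135) = -0.518445
  y ← 1.650000 + (0.14/6)·(k1 + 2k2 + 2k3 + k4) = 1.557418
t=1.140000, y=1.557418:
  k1 = f(1.140000, 1.557418) = -0.525551
  k2 = f(1.210000, 1.520630) = -0.412314
  k3 = f(1.210000, 1.528556) = -0.436484
  k4 = f(1.280000, 1.496310) = -0.338945
  y ← 1.557418 + (0.14/6)·(k1 + 2k2 + 2k3 + k4) = 1.497636
y(1.28) ≈ 1.4976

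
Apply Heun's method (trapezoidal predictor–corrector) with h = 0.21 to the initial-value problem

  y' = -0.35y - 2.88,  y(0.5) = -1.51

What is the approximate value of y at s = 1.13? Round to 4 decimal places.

Heun: k1 = f(s_n, y_n); k2 = f(s_n + h, y_n + h·k1); y_{n+1} = y_n + (h/2)·(k1 + k2).
s=0.500000, y=-1.510000:
  k1 = f(0.500000, -1.510000) = -2.351500
  k2 = f(0.710000, -2.003815) = -2.178665
  y ← -1.510000 + (0.21/2)·(-2.351500 + (-2.178665)) = -1.985667
s=0.710000, y=-1.985667:
  k1 = f(0.710000, -1.985667) = -2.185016
  k2 = f(0.920000, -2.444521) = -2.024418
  y ← -1.985667 + (0.21/2)·(-2.185016 + (-2.024418)) = -2.427658
s=0.920000, y=-2.427658:
  k1 = f(0.920000, -2.427658) = -2.030320
  k2 = f(1.130000, -2.854025) = -1.881091
  y ← -2.427658 + (0.21/2)·(-2.030320 + (-1.881091)) = -2.838356
y(1.13) ≈ -2.8384

-2.8384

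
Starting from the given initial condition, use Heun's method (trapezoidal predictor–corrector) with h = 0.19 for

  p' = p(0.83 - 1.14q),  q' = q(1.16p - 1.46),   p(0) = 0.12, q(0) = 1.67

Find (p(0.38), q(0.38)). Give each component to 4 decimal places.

0.0937, 1.0097

Heun on (p,q): k1 = f(t_n, state_n); k2 = f(t_n + h, state_n + h·k1); state_{n+1} = state_n + (h/2)·(k1 + k2).
0.000000: (0.120000, 1.670000)
  k1 = (-0.128856, -2.205736)
  predictor → (0.095517, 1.250910)
  k2 = (-0.056932, -1.687728)
  → (0.102350, 1.300121)
0.190000: (0.102350, 1.300121)
  k1 = (-0.066746, -1.743818)
  predictor → (0.089668, 0.968795)
  k2 = (-0.024607, -1.313672)
  → (0.093672, 1.009659)
(p(0.38), q(0.38)) ≈ (0.0937, 1.0097)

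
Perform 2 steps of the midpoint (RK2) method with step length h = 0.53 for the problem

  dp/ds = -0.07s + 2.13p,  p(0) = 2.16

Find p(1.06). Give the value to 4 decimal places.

Midpoint: k1 = f(s_n, p_n); k2 = f(s_n + h/2, p_n + (h/2)·k1); p_{n+1} = p_n + h·k2.
s=0.000000, p=2.160000:
  k1 = f(0.000000, 2.160000) = 4.600800
  k2 = f(0.265000, 3.379212) = 7.179172
  p ← 2.160000 + 0.53·7.179172 = 5.964961
s=0.530000, p=5.964961:
  k1 = f(0.530000, 5.964961) = 12.668267
  k2 = f(0.795000, 9.322052) = 19.800320
  p ← 5.964961 + 0.53·19.800320 = 16.459131
p(1.06) ≈ 16.4591

16.4591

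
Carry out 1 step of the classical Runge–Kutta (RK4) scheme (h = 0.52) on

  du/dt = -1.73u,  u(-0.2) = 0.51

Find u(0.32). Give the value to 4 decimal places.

0.2096

RK4: k1 = f(t_n, u_n); k2 = f(t_n + h/2, u_n + (h/2)·k1); k3 = f(t_n + h/2, u_n + (h/2)·k2); k4 = f(t_n + h, u_n + h·k3); u_{n+1} = u_n + (h/6)·(k1 + 2k2 + 2k3 + k4).
t=-0.200000, u=0.510000:
  k1 = f(-0.200000, 0.510000) = -0.882300
  k2 = f(0.060000, 0.280602) = -0.485441
  k3 = f(0.060000, 0.383785) = -0.663948
  k4 = f(0.320000, 0.164747) = -0.285012
  u ← 0.510000 + (0.52/6)·(k1 + 2k2 + 2k3 + k4) = 0.209605
u(0.32) ≈ 0.2096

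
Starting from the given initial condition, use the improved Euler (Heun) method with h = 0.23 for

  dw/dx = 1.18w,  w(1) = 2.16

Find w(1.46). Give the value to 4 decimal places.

Heun: k1 = f(x_n, w_n); k2 = f(x_n + h, w_n + h·k1); w_{n+1} = w_n + (h/2)·(k1 + k2).
x=1.000000, w=2.160000:
  k1 = f(1.000000, 2.160000) = 2.548800
  k2 = f(1.230000, 2.746224) = 3.240544
  w ← 2.160000 + (0.23/2)·(2.548800 + 3.240544) = 2.825775
x=1.230000, w=2.825775:
  k1 = f(1.230000, 2.825775) = 3.334414
  k2 = f(1.460000, 3.592690) = 4.239374
  w ← 2.825775 + (0.23/2)·(3.334414 + 4.239374) = 3.696760
w(1.46) ≈ 3.6968

3.6968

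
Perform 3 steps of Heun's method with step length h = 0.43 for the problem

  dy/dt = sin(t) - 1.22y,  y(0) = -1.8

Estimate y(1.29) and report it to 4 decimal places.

Heun: k1 = f(t_n, y_n); k2 = f(t_n + h, y_n + h·k1); y_{n+1} = y_n + (h/2)·(k1 + k2).
t=0.000000, y=-1.800000:
  k1 = f(0.000000, -1.800000) = 2.196000
  k2 = f(0.430000, -0.855720) = 1.460849
  y ← -1.800000 + (0.43/2)·(2.196000 + 1.460849) = -1.013777
t=0.430000, y=-1.013777:
  k1 = f(0.430000, -1.013777) = 1.653679
  k2 = f(0.860000, -0.302695) = 1.127131
  y ← -1.013777 + (0.43/2)·(1.653679 + 1.127131) = -0.415903
t=0.860000, y=-0.415903:
  k1 = f(0.860000, -0.415903) = 1.265245
  k2 = f(1.290000, 0.128152) = 0.804490
  y ← -0.415903 + (0.43/2)·(1.265245 + 0.804490) = 0.029090
y(1.29) ≈ 0.0291

0.0291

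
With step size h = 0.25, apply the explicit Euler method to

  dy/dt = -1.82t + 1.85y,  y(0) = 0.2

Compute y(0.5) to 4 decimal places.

0.3140

Euler: y_{n+1} = y_n + h·f(t_n, y_n).
t=0.000000, y=0.200000: f=0.370000 → y ← 0.200000 + 0.25·0.370000 = 0.292500
t=0.250000, y=0.292500: f=0.086125 → y ← 0.292500 + 0.25·0.086125 = 0.314031
y(0.5) ≈ 0.3140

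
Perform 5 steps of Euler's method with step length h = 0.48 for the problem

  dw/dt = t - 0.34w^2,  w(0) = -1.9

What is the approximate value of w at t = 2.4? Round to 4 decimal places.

Euler: w_{n+1} = w_n + h·f(t_n, w_n).
t=0.000000, w=-1.900000: f=-1.227400 → w ← -1.900000 + 0.48·(-1.227400) = -2.489152
t=0.480000, w=-2.489152: f=-1.626598 → w ← -2.489152 + 0.48·(-1.626598) = -3.269919
t=0.960000, w=-3.269919: f=-2.675406 → w ← -3.269919 + 0.48·(-2.675406) = -4.554114
t=1.440000, w=-4.554114: f=-5.611585 → w ← -4.554114 + 0.48·(-5.611585) = -7.247675
t=1.920000, w=-7.247675: f=-15.939791 → w ← -7.247675 + 0.48·(-15.939791) = -14.898775
w(2.4) ≈ -14.8988

-14.8988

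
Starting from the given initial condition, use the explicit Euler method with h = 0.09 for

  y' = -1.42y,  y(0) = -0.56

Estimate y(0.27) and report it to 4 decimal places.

Euler: y_{n+1} = y_n + h·f(s_n, y_n).
s=0.000000, y=-0.560000: f=0.795200 → y ← -0.560000 + 0.09·0.795200 = -0.488432
s=0.090000, y=-0.488432: f=0.693573 → y ← -0.488432 + 0.09·0.693573 = -0.426010
s=0.180000, y=-0.426010: f=0.604935 → y ← -0.426010 + 0.09·0.604935 = -0.371566
y(0.27) ≈ -0.3716

-0.3716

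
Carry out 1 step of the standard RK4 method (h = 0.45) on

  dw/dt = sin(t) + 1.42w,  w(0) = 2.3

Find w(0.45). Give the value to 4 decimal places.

4.4796

RK4: k1 = f(t_n, w_n); k2 = f(t_n + h/2, w_n + (h/2)·k1); k3 = f(t_n + h/2, w_n + (h/2)·k2); k4 = f(t_n + h, w_n + h·k3); w_{n+1} = w_n + (h/6)·(k1 + 2k2 + 2k3 + k4).
t=0.000000, w=2.300000:
  k1 = f(0.000000, 2.300000) = 3.266000
  k2 = f(0.225000, 3.034850) = 4.532593
  k3 = f(0.225000, 3.319834) = 4.937270
  k4 = f(0.450000, 4.521771) = 6.855881
  w ← 2.300000 + (0.45/6)·(k1 + 2k2 + 2k3 + k4) = 4.479621
w(0.45) ≈ 4.4796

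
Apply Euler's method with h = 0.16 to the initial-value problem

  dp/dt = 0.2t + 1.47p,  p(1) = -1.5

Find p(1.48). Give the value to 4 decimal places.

-2.6899

Euler: p_{n+1} = p_n + h·f(t_n, p_n).
t=1.000000, p=-1.500000: f=-2.005000 → p ← -1.500000 + 0.16·(-2.005000) = -1.820800
t=1.160000, p=-1.820800: f=-2.444576 → p ← -1.820800 + 0.16·(-2.444576) = -2.211932
t=1.320000, p=-2.211932: f=-2.987540 → p ← -2.211932 + 0.16·(-2.987540) = -2.689939
p(1.48) ≈ -2.6899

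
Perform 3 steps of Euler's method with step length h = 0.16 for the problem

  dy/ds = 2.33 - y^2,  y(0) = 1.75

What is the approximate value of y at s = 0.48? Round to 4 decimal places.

Euler: y_{n+1} = y_n + h·f(s_n, y_n).
s=0.000000, y=1.750000: f=-0.732500 → y ← 1.750000 + 0.16·(-0.732500) = 1.632800
s=0.160000, y=1.632800: f=-0.336036 → y ← 1.632800 + 0.16·(-0.336036) = 1.579034
s=0.320000, y=1.579034: f=-0.163349 → y ← 1.579034 + 0.16·(-0.163349) = 1.552898
y(0.48) ≈ 1.5529

1.5529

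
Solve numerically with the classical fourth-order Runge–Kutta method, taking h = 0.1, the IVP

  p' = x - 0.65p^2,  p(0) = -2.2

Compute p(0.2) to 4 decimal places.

RK4: k1 = f(x_n, p_n); k2 = f(x_n + h/2, p_n + (h/2)·k1); k3 = f(x_n + h/2, p_n + (h/2)·k2); k4 = f(x_n + h, p_n + h·k3); p_{n+1} = p_n + (h/6)·(k1 + 2k2 + 2k3 + k4).
x=0.000000, p=-2.200000:
  k1 = f(0.000000, -2.200000) = -3.146000
  k2 = f(0.050000, -2.357300) = -3.561961
  k3 = f(0.050000, -2.378098) = -3.625978
  k4 = f(0.100000, -2.562598) = -4.168490
  p ← -2.200000 + (0.1/6)·(k1 + 2k2 + 2k3 + k4) = -2.561506
x=0.100000, p=-2.561506:
  k1 = f(0.100000, -2.561506) = -4.164854
  k2 = f(0.150000, -2.769749) = -4.836481
  k3 = f(0.150000, -2.803330) = -4.958129
  k4 = f(0.200000, -3.057319) = -5.875680
  p ← -2.561506 + (0.1/6)·(k1 + 2k2 + 2k3 + k4) = -3.055335
p(0.2) ≈ -3.0553

-3.0553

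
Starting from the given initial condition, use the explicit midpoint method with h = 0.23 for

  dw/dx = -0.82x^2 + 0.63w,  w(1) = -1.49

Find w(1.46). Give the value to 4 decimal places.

Midpoint: k1 = f(x_n, w_n); k2 = f(x_n + h/2, w_n + (h/2)·k1); w_{n+1} = w_n + h·k2.
x=1.000000, w=-1.490000:
  k1 = f(1.000000, -1.490000) = -1.758700
  k2 = f(1.115000, -1.692251) = -2.085562
  w ← -1.490000 + 0.23·(-2.085562) = -1.969679
x=1.230000, w=-1.969679:
  k1 = f(1.230000, -1.969679) = -2.481476
  k2 = f(1.345000, -2.255049) = -2.904081
  w ← -1.969679 + 0.23·(-2.904081) = -2.637618
w(1.46) ≈ -2.6376

-2.6376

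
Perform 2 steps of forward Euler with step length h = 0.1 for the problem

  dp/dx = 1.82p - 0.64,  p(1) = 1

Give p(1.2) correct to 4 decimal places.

1.2575

Euler: p_{n+1} = p_n + h·f(x_n, p_n).
x=1.000000, p=1.000000: f=1.180000 → p ← 1.000000 + 0.1·1.180000 = 1.118000
x=1.100000, p=1.118000: f=1.394760 → p ← 1.118000 + 0.1·1.394760 = 1.257476
p(1.2) ≈ 1.2575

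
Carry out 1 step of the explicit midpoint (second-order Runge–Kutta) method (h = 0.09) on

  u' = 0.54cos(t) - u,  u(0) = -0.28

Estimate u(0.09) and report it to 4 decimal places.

Midpoint: k1 = f(t_n, u_n); k2 = f(t_n + h/2, u_n + (h/2)·k1); u_{n+1} = u_n + h·k2.
t=0.000000, u=-0.280000:
  k1 = f(0.000000, -0.280000) = 0.820000
  k2 = f(0.045000, -0.243100) = 0.782553
  u ← -0.280000 + 0.09·0.782553 = -0.209570
u(0.09) ≈ -0.2096

-0.2096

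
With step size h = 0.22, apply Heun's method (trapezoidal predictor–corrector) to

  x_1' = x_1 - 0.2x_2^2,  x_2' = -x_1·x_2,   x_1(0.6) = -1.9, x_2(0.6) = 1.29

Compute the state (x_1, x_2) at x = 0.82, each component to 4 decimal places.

Heun on (x_1,x_2): k1 = f(x_n, state_n); k2 = f(x_n + h, state_n + h·k1); state_{n+1} = state_n + (h/2)·(k1 + k2).
0.600000: (-1.900000, 1.290000)
  k1 = (-2.232820, 2.451000)
  predictor → (-2.391220, 1.829220)
  k2 = (-3.060430, 4.374068)
  → (-2.482257, 2.040757)
(x_1(0.82), x_2(0.82)) ≈ (-2.4823, 2.0408)

-2.4823, 2.0408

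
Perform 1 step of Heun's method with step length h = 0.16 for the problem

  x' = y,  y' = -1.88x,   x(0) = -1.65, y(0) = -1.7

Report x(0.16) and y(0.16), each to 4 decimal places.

Heun on (x,y): k1 = f(s_n, state_n); k2 = f(s_n + h, state_n + h·k1); state_{n+1} = state_n + (h/2)·(k1 + k2).
0.000000: (-1.650000, -1.700000)
  k1 = (-1.700000, 3.102000)
  predictor → (-1.922000, -1.203680)
  k2 = (-1.203680, 3.613360)
  → (-1.882294, -1.162771)
(x(0.16), y(0.16)) ≈ (-1.8823, -1.1628)

-1.8823, -1.1628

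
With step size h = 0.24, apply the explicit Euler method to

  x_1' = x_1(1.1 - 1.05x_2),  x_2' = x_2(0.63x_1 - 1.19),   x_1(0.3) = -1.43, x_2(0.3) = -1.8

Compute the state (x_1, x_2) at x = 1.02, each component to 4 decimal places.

-4.9095, -0.0495

Euler on (x_1,x_2): x_1_{n+1} = x_1_n + h·x_1', x_2_{n+1} = x_2_n + h·x_2'.
0.300000: (-1.430000, -1.800000); f=(-4.275700, 3.763620) → (-2.456168, -0.896731)
0.540000: (-2.456168, -0.896731); f=(-5.014433, 2.454699) → (-3.659632, -0.307603)
0.780000: (-3.659632, -0.307603); f=(-5.207596, 1.075249) → (-4.909455, -0.049544)
(x_1(1.02), x_2(1.02)) ≈ (-4.9095, -0.0495)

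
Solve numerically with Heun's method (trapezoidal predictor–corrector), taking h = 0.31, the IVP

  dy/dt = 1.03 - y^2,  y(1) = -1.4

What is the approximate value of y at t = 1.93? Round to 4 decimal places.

Heun: k1 = f(t_n, y_n); k2 = f(t_n + h, y_n + h·k1); y_{n+1} = y_n + (h/2)·(k1 + k2).
t=1.000000, y=-1.400000:
  k1 = f(1.000000, -1.400000) = -0.930000
  k2 = f(1.310000, -1.688300) = -1.820357
  y ← -1.400000 + (0.31/2)·(-0.930000 + (-1.820357)) = -1.826305
t=1.310000, y=-1.826305:
  k1 = f(1.310000, -1.826305) = -2.305391
  k2 = f(1.620000, -2.540977) = -5.426562
  y ← -1.826305 + (0.31/2)·(-2.305391 + (-5.426562)) = -3.024758
t=1.620000, y=-3.024758:
  k1 = f(1.620000, -3.024758) = -8.119161
  k2 = f(1.930000, -5.541698) = -29.680417
  y ← -3.024758 + (0.31/2)·(-8.119161 + (-29.680417)) = -8.883693
y(1.93) ≈ -8.8837

-8.8837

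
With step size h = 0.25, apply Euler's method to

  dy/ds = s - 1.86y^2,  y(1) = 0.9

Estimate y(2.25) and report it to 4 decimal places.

Euler: y_{n+1} = y_n + h·f(s_n, y_n).
s=1.000000, y=0.900000: f=-0.506600 → y ← 0.900000 + 0.25·(-0.506600) = 0.773350
s=1.250000, y=0.773350: f=0.137589 → y ← 0.773350 + 0.25·0.137589 = 0.807747
s=1.500000, y=0.807747: f=0.286432 → y ← 0.807747 + 0.25·0.286432 = 0.879355
s=1.750000, y=0.879355: f=0.311725 → y ← 0.879355 + 0.25·0.311725 = 0.957287
s=2.000000, y=0.957287: f=0.295500 → y ← 0.957287 + 0.25·0.295500 = 1.031162
y(2.25) ≈ 1.0312

1.0312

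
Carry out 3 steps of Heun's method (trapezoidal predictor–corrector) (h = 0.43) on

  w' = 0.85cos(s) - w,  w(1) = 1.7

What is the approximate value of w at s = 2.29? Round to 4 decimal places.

0.3552

Heun: k1 = f(s_n, w_n); k2 = f(s_n + h, w_n + h·k1); w_{n+1} = w_n + (h/2)·(k1 + k2).
s=1.000000, w=1.700000:
  k1 = f(1.000000, 1.700000) = -1.240743
  k2 = f(1.430000, 1.166480) = -1.047199
  w ← 1.700000 + (0.43/2)·(-1.240743 + (-1.047199)) = 1.208093
s=1.430000, w=1.208093:
  k1 = f(1.430000, 1.208093) = -1.088811
  k2 = f(1.860000, 0.739904) = -0.982315
  w ← 1.208093 + (0.43/2)·(-1.088811 + (-0.982315)) = 0.762801
s=1.860000, w=0.762801:
  k1 = f(1.860000, 0.762801) = -1.005211
  k2 = f(2.290000, 0.330560) = -0.890528
  w ← 0.762801 + (0.43/2)·(-1.005211 + (-0.890528)) = 0.355217
w(2.29) ≈ 0.3552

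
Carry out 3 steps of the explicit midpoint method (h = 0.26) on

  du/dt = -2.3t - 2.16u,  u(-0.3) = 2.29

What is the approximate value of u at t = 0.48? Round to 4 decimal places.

0.2948

Midpoint: k1 = f(t_n, u_n); k2 = f(t_n + h/2, u_n + (h/2)·k1); u_{n+1} = u_n + h·k2.
t=-0.300000, u=2.290000:
  k1 = f(-0.300000, 2.290000) = -4.256400
  k2 = f(-0.170000, 1.736668) = -3.360203
  u ← 2.290000 + 0.26·(-3.360203) = 1.416347
t=-0.040000, u=1.416347:
  k1 = f(-0.040000, 1.416347) = -2.967310
  k2 = f(0.090000, 1.030597) = -2.433089
  u ← 1.416347 + 0.26·(-2.433089) = 0.783744
t=0.220000, u=0.783744:
  k1 = f(0.220000, 0.783744) = -2.198887
  k2 = f(0.350000, 0.497889) = -1.880440
  u ← 0.783744 + 0.26·(-1.880440) = 0.294830
u(0.48) ≈ 0.2948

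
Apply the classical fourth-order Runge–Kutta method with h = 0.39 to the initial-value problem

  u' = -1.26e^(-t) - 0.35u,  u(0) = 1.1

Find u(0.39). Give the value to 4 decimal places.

0.5810

RK4: k1 = f(t_n, u_n); k2 = f(t_n + h/2, u_n + (h/2)·k1); k3 = f(t_n + h/2, u_n + (h/2)·k2); k4 = f(t_n + h, u_n + h·k3); u_{n+1} = u_n + (h/6)·(k1 + 2k2 + 2k3 + k4).
t=0.000000, u=1.100000:
  k1 = f(0.000000, 1.100000) = -1.645000
  k2 = f(0.195000, 0.779225) = -1.309500
  k3 = f(0.195000, 0.844647) = -1.332398
  k4 = f(0.390000, 0.580365) = -1.056219
  u ← 1.100000 + (0.39/6)·(k1 + 2k2 + 2k3 + k4) = 0.580974
u(0.39) ≈ 0.5810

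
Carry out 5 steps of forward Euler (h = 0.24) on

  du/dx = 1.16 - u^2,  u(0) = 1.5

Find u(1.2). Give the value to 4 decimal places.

Euler: u_{n+1} = u_n + h·f(x_n, u_n).
x=0.000000, u=1.500000: f=-1.090000 → u ← 1.500000 + 0.24·(-1.090000) = 1.238400
x=0.240000, u=1.238400: f=-0.373635 → u ← 1.238400 + 0.24·(-0.373635) = 1.148728
x=0.480000, u=1.148728: f=-0.159575 → u ← 1.148728 + 0.24·(-0.159575) = 1.110430
x=0.720000, u=1.110430: f=-0.073054 → u ← 1.110430 + 0.24·(-0.073054) = 1.092897
x=0.960000, u=1.092897: f=-0.034423 → u ← 1.092897 + 0.24·(-0.034423) = 1.084635
u(1.2) ≈ 1.0846

1.0846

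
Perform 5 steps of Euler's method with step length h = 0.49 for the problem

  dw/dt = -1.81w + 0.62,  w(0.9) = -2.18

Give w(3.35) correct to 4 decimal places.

0.3425

Euler: w_{n+1} = w_n + h·f(t_n, w_n).
t=0.900000, w=-2.180000: f=4.565800 → w ← -2.180000 + 0.49·4.565800 = 0.057242
t=1.390000, w=0.057242: f=0.516392 → w ← 0.057242 + 0.49·0.516392 = 0.310274
t=1.880000, w=0.310274: f=0.058404 → w ← 0.310274 + 0.49·0.058404 = 0.338892
t=2.370000, w=0.338892: f=0.006605 → w ← 0.338892 + 0.49·0.006605 = 0.342129
t=2.860000, w=0.342129: f=0.000747 → w ← 0.342129 + 0.49·0.000747 = 0.342495
w(3.35) ≈ 0.3425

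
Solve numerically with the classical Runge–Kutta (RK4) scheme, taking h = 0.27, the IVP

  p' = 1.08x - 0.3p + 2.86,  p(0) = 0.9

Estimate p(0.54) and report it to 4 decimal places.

RK4: k1 = f(x_n, p_n); k2 = f(x_n + h/2, p_n + (h/2)·k1); k3 = f(x_n + h/2, p_n + (h/2)·k2); k4 = f(x_n + h, p_n + h·k3); p_{n+1} = p_n + (h/6)·(k1 + 2k2 + 2k3 + k4).
x=0.000000, p=0.900000:
  k1 = f(0.000000, 0.900000) = 2.590000
  k2 = f(0.135000, 1.249650) = 2.630905
  k3 = f(0.135000, 1.255172) = 2.629248
  k4 = f(0.270000, 1.609897) = 2.668631
  p ← 0.900000 + (0.27/6)·(k1 + 2k2 + 2k3 + k4) = 1.610052
x=0.270000, p=1.610052:
  k1 = f(0.270000, 1.610052) = 2.668584
  k2 = f(0.405000, 1.970311) = 2.706307
  k3 = f(0.405000, 1.975404) = 2.704779
  k4 = f(0.540000, 2.340343) = 2.741097
  p ← 1.610052 + (0.27/6)·(k1 + 2k2 + 2k3 + k4) = 2.340486
p(0.54) ≈ 2.3405

2.3405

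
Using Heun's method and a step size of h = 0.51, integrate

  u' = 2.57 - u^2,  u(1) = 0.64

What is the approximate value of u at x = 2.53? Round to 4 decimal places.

Heun: k1 = f(x_n, u_n); k2 = f(x_n + h, u_n + h·k1); u_{n+1} = u_n + (h/2)·(k1 + k2).
x=1.000000, u=0.640000:
  k1 = f(1.000000, 0.640000) = 2.160400
  k2 = f(1.510000, 1.741804) = -0.463881
  u ← 0.640000 + (0.51/2)·(2.160400 + (-0.463881)) = 1.072612
x=1.510000, u=1.072612:
  k1 = f(1.510000, 1.072612) = 1.419503
  k2 = f(2.020000, 1.796559) = -0.657623
  u ← 1.072612 + (0.51/2)·(1.419503 + (-0.657623)) = 1.266892
x=2.020000, u=1.266892:
  k1 = f(2.020000, 1.266892) = 0.964986
  k2 = f(2.530000, 1.759034) = -0.524202
  u ← 1.266892 + (0.51/2)·(0.964986 + (-0.524202)) = 1.379292
u(2.53) ≈ 1.3793

1.3793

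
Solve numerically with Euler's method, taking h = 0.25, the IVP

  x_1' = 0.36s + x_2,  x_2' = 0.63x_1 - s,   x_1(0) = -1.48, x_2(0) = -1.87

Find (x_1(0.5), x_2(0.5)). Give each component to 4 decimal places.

Euler on (x_1,x_2): x_1_{n+1} = x_1_n + h·x_1', x_2_{n+1} = x_2_n + h·x_2'.
0.000000: (-1.480000, -1.870000); f=(-1.870000, -0.932400) → (-1.947500, -2.103100)
0.250000: (-1.947500, -2.103100); f=(-2.013100, -1.476925) → (-2.450775, -2.472331)
(x_1(0.5), x_2(0.5)) ≈ (-2.4508, -2.4723)

-2.4508, -2.4723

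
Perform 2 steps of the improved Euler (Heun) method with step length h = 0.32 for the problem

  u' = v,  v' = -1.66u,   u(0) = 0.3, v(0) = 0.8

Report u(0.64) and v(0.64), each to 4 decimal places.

Heun on (u,v): k1 = f(t_n, state_n); k2 = f(t_n + h, state_n + h·k1); state_{n+1} = state_n + (h/2)·(k1 + k2).
0.000000: (0.300000, 0.800000)
  k1 = (0.800000, -0.498000)
  predictor → (0.556000, 0.640640)
  k2 = (0.640640, -0.922960)
  → (0.530502, 0.572646)
0.320000: (0.530502, 0.572646)
  k1 = (0.572646, -0.880634)
  predictor → (0.713749, 0.290844)
  k2 = (0.290844, -1.184824)
  → (0.668661, 0.242173)
(u(0.64), v(0.64)) ≈ (0.6687, 0.2422)

0.6687, 0.2422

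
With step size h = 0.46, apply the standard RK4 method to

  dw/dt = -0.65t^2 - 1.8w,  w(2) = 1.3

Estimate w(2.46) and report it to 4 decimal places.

RK4: k1 = f(t_n, w_n); k2 = f(t_n + h/2, w_n + (h/2)·k1); k3 = f(t_n + h/2, w_n + (h/2)·k2); k4 = f(t_n + h, w_n + h·k3); w_{n+1} = w_n + (h/6)·(k1 + 2k2 + 2k3 + k4).
t=2.000000, w=1.300000:
  k1 = f(2.000000, 1.300000) = -4.940000
  k2 = f(2.230000, 0.163800) = -3.527225
  k3 = f(2.230000, 0.488738) = -4.112114
  k4 = f(2.460000, -0.591572) = -2.868710
  w ← 1.300000 + (0.46/6)·(k1 + 2k2 + 2k3 + k4) = -0.470033
w(2.46) ≈ -0.4700

-0.4700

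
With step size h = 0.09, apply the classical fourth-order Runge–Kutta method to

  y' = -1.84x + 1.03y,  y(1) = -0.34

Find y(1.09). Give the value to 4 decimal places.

RK4: k1 = f(x_n, y_n); k2 = f(x_n + h/2, y_n + (h/2)·k1); k3 = f(x_n + h/2, y_n + (h/2)·k2); k4 = f(x_n + h, y_n + h·k3); y_{n+1} = y_n + (h/6)·(k1 + 2k2 + 2k3 + k4).
x=1.000000, y=-0.340000:
  k1 = f(1.000000, -0.340000) = -2.190200
  k2 = f(1.045000, -0.438559) = -2.374516
  k3 = f(1.045000, -0.446853) = -2.383059
  k4 = f(1.090000, -0.554475) = -2.576710
  y ← -0.340000 + (0.09/6)·(k1 + 2k2 + 2k3 + k4) = -0.554231
y(1.09) ≈ -0.5542

-0.5542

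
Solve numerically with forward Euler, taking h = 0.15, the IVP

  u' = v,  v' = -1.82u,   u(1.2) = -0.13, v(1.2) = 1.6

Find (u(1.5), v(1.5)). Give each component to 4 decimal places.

Euler on (u,v): u_{n+1} = u_n + h·u', v_{n+1} = v_n + h·v'.
1.200000: (-0.130000, 1.600000); f=(1.600000, 0.236600) → (0.110000, 1.635490)
1.350000: (0.110000, 1.635490); f=(1.635490, -0.200200) → (0.355324, 1.605460)
(u(1.5), v(1.5)) ≈ (0.3553, 1.6055)

0.3553, 1.6055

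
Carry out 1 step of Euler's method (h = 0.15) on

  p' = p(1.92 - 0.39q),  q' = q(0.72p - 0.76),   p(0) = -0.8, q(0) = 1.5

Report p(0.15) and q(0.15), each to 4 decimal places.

-0.9602, 1.1994

Euler on (p,q): p_{n+1} = p_n + h·p', q_{n+1} = q_n + h·q'.
0.000000: (-0.800000, 1.500000); f=(-1.068000, -2.004000) → (-0.960200, 1.199400)
(p(0.15), q(0.15)) ≈ (-0.9602, 1.1994)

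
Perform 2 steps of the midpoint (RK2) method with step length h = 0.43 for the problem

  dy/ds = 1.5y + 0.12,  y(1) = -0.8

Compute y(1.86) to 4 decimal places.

-2.5522

Midpoint: k1 = f(s_n, y_n); k2 = f(s_n + h/2, y_n + (h/2)·k1); y_{n+1} = y_n + h·k2.
s=1.000000, y=-0.800000:
  k1 = f(1.000000, -0.800000) = -1.080000
  k2 = f(1.215000, -1.032200) = -1.428300
  y ← -0.800000 + 0.43·(-1.428300) = -1.414169
s=1.430000, y=-1.414169:
  k1 = f(1.430000, -1.414169) = -2.001254
  k2 = f(1.645000, -1.844439) = -2.646658
  y ← -1.414169 + 0.43·(-2.646658) = -2.552232
y(1.86) ≈ -2.5522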